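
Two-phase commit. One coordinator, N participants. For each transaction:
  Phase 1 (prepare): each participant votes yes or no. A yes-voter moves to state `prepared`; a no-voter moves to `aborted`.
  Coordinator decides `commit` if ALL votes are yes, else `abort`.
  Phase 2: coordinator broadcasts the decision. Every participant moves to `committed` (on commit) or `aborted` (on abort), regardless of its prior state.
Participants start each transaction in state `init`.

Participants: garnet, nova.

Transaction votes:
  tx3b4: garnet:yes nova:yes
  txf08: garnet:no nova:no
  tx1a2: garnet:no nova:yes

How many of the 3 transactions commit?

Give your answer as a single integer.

Answer: 1

Derivation:
tx3b4: all yes -> commit (commits=1)
txf08: no from garnet, nova -> abort (commits=1)
tx1a2: no from garnet -> abort (commits=1)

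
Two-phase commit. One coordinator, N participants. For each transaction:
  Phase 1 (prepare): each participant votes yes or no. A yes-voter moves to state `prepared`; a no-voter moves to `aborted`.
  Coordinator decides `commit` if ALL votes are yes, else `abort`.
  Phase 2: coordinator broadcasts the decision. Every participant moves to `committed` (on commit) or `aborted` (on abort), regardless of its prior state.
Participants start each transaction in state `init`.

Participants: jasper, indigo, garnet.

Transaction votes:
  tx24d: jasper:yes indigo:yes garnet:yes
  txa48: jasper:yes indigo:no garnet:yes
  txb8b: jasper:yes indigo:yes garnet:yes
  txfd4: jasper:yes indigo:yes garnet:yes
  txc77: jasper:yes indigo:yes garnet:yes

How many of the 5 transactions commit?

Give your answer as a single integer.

tx24d: all yes -> commit (commits=1)
txa48: no from indigo -> abort (commits=1)
txb8b: all yes -> commit (commits=2)
txfd4: all yes -> commit (commits=3)
txc77: all yes -> commit (commits=4)

Answer: 4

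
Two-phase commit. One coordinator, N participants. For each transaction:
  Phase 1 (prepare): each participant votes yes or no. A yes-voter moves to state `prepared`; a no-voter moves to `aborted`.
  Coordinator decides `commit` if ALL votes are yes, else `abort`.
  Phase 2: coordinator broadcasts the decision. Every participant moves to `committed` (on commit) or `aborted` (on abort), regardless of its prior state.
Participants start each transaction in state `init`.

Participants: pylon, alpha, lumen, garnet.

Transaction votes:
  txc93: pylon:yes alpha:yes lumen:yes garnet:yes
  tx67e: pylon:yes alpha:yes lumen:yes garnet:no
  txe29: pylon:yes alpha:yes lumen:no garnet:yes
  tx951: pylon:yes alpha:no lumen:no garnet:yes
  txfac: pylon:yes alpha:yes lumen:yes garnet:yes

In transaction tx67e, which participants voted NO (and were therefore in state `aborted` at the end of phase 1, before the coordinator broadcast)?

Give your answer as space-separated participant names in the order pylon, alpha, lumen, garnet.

Answer: garnet

Derivation:
Txn tx67e phase 1: pylon yes -> prepared; alpha yes -> prepared; lumen yes -> prepared; garnet no -> aborted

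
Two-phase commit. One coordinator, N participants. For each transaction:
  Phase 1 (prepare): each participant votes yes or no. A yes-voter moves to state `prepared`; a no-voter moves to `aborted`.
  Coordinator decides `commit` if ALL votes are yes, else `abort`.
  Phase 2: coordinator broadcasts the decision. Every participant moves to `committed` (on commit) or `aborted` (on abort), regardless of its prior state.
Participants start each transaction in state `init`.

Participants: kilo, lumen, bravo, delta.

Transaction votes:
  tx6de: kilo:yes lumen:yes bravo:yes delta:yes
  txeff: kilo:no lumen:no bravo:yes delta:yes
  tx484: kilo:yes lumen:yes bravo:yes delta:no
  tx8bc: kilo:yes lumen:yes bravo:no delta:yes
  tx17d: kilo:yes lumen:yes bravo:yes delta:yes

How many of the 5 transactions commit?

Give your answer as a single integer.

tx6de: all yes -> commit (commits=1)
txeff: no from kilo, lumen -> abort (commits=1)
tx484: no from delta -> abort (commits=1)
tx8bc: no from bravo -> abort (commits=1)
tx17d: all yes -> commit (commits=2)

Answer: 2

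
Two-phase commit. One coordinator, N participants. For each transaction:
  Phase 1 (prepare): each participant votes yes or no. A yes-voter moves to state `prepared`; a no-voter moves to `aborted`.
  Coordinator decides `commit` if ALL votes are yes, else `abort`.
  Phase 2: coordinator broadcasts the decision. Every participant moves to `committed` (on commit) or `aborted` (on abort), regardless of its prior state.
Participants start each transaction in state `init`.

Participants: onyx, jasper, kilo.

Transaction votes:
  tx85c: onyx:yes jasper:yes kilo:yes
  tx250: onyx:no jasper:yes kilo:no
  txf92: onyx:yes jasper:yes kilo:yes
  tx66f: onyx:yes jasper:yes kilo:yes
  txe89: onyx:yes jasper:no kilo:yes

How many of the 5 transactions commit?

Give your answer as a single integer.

Answer: 3

Derivation:
tx85c: all yes -> commit (commits=1)
tx250: no from onyx, kilo -> abort (commits=1)
txf92: all yes -> commit (commits=2)
tx66f: all yes -> commit (commits=3)
txe89: no from jasper -> abort (commits=3)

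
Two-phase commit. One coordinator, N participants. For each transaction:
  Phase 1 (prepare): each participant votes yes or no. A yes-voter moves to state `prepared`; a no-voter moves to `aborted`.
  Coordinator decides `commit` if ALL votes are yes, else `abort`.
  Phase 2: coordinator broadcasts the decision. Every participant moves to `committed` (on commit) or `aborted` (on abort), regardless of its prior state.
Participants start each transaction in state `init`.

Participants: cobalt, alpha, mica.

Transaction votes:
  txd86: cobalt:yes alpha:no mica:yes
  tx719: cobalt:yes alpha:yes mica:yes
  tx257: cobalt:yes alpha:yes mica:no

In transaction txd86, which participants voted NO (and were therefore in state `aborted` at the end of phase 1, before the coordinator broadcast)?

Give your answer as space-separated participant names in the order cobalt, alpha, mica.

Answer: alpha

Derivation:
Txn txd86 phase 1: cobalt yes -> prepared; alpha no -> aborted; mica yes -> prepared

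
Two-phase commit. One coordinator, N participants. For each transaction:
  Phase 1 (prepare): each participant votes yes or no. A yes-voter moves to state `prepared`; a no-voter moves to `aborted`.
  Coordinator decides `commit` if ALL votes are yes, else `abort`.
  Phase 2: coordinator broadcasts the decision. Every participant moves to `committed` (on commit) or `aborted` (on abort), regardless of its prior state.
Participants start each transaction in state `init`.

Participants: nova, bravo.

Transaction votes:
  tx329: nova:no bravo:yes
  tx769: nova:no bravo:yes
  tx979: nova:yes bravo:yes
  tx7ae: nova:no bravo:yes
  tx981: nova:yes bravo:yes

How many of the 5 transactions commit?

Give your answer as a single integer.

tx329: no from nova -> abort (commits=0)
tx769: no from nova -> abort (commits=0)
tx979: all yes -> commit (commits=1)
tx7ae: no from nova -> abort (commits=1)
tx981: all yes -> commit (commits=2)

Answer: 2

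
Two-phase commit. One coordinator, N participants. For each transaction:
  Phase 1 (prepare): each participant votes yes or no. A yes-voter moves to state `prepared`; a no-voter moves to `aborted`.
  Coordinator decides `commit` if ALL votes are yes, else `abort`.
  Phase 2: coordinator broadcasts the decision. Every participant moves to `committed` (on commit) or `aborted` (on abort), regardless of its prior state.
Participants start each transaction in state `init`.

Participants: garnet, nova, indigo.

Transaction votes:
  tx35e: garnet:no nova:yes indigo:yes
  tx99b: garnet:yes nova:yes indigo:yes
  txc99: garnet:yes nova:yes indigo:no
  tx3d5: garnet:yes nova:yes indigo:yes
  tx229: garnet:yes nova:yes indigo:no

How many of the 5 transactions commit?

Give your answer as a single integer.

tx35e: no from garnet -> abort (commits=0)
tx99b: all yes -> commit (commits=1)
txc99: no from indigo -> abort (commits=1)
tx3d5: all yes -> commit (commits=2)
tx229: no from indigo -> abort (commits=2)

Answer: 2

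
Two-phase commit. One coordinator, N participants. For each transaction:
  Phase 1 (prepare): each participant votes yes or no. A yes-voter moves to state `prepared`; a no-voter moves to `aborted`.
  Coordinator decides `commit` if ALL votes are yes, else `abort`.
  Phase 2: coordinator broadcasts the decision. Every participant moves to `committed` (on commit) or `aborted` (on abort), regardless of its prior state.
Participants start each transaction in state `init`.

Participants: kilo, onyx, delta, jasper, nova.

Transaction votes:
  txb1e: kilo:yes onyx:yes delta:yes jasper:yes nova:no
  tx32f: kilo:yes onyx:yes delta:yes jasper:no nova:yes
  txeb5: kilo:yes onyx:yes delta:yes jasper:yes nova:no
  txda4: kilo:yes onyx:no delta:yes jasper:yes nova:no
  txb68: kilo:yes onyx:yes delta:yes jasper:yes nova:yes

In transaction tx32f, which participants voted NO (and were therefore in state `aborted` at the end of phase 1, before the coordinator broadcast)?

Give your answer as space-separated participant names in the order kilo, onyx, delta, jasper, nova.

Answer: jasper

Derivation:
Txn tx32f phase 1: kilo yes -> prepared; onyx yes -> prepared; delta yes -> prepared; jasper no -> aborted; nova yes -> prepared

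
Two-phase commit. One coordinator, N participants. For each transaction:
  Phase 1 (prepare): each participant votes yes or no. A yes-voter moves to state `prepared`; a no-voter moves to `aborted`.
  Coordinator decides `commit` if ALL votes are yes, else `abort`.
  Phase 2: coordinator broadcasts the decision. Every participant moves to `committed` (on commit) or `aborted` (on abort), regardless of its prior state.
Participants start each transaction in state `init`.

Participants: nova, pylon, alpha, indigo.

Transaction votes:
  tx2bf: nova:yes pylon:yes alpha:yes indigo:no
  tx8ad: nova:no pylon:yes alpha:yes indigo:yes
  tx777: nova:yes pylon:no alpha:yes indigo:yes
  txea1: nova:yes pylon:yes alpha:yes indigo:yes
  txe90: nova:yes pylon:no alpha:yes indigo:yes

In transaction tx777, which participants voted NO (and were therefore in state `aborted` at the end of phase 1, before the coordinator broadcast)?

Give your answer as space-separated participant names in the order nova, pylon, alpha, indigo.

Answer: pylon

Derivation:
Txn tx777 phase 1: nova yes -> prepared; pylon no -> aborted; alpha yes -> prepared; indigo yes -> prepared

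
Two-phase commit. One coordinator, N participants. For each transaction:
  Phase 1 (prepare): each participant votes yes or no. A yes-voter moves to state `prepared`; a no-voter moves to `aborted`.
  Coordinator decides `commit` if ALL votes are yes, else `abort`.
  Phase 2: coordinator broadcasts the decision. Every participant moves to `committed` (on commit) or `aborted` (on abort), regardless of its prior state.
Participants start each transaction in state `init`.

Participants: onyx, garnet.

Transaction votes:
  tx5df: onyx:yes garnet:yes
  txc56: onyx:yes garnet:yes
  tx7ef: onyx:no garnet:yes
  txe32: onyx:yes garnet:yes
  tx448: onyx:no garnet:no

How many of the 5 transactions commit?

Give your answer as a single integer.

Answer: 3

Derivation:
tx5df: all yes -> commit (commits=1)
txc56: all yes -> commit (commits=2)
tx7ef: no from onyx -> abort (commits=2)
txe32: all yes -> commit (commits=3)
tx448: no from onyx, garnet -> abort (commits=3)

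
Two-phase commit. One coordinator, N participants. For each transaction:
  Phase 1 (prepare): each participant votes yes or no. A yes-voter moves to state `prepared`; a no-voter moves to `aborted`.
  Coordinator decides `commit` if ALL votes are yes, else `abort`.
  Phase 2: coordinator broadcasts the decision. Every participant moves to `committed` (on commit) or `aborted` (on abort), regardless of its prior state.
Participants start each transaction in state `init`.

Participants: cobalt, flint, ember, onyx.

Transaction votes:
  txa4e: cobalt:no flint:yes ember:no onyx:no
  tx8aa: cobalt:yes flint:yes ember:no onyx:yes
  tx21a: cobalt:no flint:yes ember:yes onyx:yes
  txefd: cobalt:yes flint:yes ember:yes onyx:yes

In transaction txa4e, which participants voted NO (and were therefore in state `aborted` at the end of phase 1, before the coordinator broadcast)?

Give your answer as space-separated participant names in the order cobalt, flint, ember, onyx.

Answer: cobalt ember onyx

Derivation:
Txn txa4e phase 1: cobalt no -> aborted; flint yes -> prepared; ember no -> aborted; onyx no -> aborted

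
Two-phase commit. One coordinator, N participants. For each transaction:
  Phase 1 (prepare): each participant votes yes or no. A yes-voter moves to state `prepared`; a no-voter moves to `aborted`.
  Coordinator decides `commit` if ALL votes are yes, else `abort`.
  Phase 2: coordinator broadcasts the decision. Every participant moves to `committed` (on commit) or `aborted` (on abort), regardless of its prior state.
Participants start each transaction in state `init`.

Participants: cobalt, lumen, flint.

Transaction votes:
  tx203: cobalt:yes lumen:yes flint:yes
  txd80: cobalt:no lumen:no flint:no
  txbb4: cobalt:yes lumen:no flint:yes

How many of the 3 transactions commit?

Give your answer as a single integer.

Answer: 1

Derivation:
tx203: all yes -> commit (commits=1)
txd80: no from cobalt, lumen, flint -> abort (commits=1)
txbb4: no from lumen -> abort (commits=1)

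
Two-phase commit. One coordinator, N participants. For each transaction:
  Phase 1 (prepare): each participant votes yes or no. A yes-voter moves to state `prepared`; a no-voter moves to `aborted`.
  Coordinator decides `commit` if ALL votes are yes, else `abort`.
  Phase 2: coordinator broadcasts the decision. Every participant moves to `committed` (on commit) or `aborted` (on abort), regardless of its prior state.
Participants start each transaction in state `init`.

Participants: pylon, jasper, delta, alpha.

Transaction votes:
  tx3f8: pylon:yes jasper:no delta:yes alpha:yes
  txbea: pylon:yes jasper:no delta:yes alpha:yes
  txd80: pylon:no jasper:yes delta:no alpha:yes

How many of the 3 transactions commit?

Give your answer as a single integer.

Answer: 0

Derivation:
tx3f8: no from jasper -> abort (commits=0)
txbea: no from jasper -> abort (commits=0)
txd80: no from pylon, delta -> abort (commits=0)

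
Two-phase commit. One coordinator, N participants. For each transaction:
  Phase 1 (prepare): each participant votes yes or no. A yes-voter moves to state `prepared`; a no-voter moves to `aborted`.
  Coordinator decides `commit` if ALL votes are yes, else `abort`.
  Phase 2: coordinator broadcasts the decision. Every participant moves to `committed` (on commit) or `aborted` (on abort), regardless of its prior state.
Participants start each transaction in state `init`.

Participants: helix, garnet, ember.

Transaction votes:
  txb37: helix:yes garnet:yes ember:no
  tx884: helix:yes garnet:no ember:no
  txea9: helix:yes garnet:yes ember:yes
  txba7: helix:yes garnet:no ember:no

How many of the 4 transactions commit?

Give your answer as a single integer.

Answer: 1

Derivation:
txb37: no from ember -> abort (commits=0)
tx884: no from garnet, ember -> abort (commits=0)
txea9: all yes -> commit (commits=1)
txba7: no from garnet, ember -> abort (commits=1)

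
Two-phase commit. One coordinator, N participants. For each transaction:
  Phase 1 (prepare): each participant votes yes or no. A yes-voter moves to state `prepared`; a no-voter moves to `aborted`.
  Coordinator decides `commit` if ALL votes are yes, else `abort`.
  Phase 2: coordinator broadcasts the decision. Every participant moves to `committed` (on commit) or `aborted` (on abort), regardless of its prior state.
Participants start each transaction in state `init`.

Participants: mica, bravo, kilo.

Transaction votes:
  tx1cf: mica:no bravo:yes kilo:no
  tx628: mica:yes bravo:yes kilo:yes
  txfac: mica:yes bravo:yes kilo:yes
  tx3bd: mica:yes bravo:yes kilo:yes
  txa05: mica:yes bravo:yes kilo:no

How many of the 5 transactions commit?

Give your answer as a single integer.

tx1cf: no from mica, kilo -> abort (commits=0)
tx628: all yes -> commit (commits=1)
txfac: all yes -> commit (commits=2)
tx3bd: all yes -> commit (commits=3)
txa05: no from kilo -> abort (commits=3)

Answer: 3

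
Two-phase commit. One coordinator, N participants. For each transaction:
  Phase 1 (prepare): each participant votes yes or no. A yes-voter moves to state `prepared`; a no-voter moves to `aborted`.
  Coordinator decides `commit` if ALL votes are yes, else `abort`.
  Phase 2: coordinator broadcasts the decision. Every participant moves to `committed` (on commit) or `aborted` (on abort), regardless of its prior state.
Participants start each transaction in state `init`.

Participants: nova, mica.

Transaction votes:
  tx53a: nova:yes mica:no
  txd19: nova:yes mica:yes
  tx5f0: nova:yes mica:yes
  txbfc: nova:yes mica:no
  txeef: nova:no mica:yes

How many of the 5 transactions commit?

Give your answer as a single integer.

tx53a: no from mica -> abort (commits=0)
txd19: all yes -> commit (commits=1)
tx5f0: all yes -> commit (commits=2)
txbfc: no from mica -> abort (commits=2)
txeef: no from nova -> abort (commits=2)

Answer: 2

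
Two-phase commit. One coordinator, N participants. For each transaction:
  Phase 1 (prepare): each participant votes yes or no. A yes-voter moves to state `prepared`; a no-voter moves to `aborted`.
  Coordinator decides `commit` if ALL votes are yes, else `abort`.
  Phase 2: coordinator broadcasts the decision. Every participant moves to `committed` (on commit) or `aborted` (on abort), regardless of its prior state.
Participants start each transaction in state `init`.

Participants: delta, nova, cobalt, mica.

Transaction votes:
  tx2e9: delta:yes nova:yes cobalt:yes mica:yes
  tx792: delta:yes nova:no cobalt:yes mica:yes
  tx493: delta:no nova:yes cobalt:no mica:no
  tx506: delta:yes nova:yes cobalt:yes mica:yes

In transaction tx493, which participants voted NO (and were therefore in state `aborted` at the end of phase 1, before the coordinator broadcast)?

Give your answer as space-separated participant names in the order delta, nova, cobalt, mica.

Answer: delta cobalt mica

Derivation:
Txn tx493 phase 1: delta no -> aborted; nova yes -> prepared; cobalt no -> aborted; mica no -> aborted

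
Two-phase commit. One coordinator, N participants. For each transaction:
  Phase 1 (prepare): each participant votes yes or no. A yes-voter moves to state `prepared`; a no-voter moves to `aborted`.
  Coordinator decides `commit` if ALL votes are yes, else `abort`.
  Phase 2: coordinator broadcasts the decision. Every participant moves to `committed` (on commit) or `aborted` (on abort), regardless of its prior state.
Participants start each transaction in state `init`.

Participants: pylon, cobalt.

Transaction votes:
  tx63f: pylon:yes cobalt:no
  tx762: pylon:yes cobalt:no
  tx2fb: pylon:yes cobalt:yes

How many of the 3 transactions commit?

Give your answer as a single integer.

tx63f: no from cobalt -> abort (commits=0)
tx762: no from cobalt -> abort (commits=0)
tx2fb: all yes -> commit (commits=1)

Answer: 1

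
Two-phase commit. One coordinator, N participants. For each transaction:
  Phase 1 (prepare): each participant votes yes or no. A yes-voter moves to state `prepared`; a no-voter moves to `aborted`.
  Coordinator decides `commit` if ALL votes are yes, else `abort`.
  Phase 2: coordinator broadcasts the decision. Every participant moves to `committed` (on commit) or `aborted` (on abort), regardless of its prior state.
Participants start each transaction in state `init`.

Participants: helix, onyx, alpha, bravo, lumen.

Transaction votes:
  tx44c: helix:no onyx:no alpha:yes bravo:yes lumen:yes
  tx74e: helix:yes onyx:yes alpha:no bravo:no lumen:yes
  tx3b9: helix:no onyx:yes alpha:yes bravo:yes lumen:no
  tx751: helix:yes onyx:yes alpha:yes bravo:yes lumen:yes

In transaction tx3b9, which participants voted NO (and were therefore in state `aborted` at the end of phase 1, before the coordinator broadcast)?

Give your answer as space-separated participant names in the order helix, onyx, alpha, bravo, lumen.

Answer: helix lumen

Derivation:
Txn tx3b9 phase 1: helix no -> aborted; onyx yes -> prepared; alpha yes -> prepared; bravo yes -> prepared; lumen no -> aborted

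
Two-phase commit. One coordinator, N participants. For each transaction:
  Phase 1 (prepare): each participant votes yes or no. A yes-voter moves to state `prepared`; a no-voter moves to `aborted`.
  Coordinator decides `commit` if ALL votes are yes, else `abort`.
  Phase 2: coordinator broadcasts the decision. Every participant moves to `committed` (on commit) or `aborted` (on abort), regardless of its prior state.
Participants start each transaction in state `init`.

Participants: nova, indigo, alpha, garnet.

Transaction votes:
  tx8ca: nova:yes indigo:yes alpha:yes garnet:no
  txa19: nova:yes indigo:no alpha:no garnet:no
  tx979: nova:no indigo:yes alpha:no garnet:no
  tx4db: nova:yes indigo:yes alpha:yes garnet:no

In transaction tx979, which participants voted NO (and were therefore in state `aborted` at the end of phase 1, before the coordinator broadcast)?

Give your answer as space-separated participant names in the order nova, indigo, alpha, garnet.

Txn tx979 phase 1: nova no -> aborted; indigo yes -> prepared; alpha no -> aborted; garnet no -> aborted

Answer: nova alpha garnet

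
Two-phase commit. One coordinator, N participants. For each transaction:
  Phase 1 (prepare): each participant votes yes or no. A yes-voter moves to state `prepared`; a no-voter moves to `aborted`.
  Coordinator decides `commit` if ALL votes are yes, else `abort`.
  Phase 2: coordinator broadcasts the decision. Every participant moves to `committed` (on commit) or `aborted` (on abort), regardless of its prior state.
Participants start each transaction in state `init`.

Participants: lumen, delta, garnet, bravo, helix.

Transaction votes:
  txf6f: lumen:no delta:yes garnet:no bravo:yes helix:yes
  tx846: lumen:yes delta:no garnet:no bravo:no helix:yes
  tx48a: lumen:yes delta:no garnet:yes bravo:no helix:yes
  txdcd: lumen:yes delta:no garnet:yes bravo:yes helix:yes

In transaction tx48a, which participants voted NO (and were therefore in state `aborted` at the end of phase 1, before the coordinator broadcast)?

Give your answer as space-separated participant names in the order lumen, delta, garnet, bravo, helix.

Txn tx48a phase 1: lumen yes -> prepared; delta no -> aborted; garnet yes -> prepared; bravo no -> aborted; helix yes -> prepared

Answer: delta bravo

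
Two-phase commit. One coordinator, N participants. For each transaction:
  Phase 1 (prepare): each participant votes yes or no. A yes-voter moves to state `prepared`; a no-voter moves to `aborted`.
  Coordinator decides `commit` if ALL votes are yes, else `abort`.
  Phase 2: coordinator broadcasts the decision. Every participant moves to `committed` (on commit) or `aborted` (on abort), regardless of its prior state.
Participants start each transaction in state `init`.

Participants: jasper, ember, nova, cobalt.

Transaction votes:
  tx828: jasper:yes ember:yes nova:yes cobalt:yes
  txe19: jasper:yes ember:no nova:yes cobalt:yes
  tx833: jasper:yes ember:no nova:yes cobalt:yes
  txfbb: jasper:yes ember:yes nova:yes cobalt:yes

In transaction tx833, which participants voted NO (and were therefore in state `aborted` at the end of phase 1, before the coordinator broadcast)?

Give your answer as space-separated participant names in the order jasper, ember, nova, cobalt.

Txn tx833 phase 1: jasper yes -> prepared; ember no -> aborted; nova yes -> prepared; cobalt yes -> prepared

Answer: ember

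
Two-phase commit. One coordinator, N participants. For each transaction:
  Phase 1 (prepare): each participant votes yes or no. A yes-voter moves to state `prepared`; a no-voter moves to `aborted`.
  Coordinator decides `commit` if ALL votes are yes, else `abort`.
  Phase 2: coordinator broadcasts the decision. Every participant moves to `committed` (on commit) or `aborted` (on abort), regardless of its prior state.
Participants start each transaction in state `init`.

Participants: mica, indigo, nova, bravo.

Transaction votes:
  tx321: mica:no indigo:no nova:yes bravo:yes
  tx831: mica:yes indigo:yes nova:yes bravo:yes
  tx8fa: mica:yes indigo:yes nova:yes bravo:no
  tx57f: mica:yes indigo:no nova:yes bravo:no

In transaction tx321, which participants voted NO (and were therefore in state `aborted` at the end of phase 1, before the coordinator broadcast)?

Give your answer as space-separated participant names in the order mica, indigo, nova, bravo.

Answer: mica indigo

Derivation:
Txn tx321 phase 1: mica no -> aborted; indigo no -> aborted; nova yes -> prepared; bravo yes -> prepared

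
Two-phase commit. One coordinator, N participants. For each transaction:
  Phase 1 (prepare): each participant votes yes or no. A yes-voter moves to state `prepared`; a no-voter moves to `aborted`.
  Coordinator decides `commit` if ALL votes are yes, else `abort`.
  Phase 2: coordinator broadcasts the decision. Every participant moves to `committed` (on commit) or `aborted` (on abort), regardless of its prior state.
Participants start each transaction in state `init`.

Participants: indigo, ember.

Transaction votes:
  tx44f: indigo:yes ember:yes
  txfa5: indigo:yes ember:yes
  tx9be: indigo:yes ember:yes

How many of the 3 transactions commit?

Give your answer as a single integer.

Answer: 3

Derivation:
tx44f: all yes -> commit (commits=1)
txfa5: all yes -> commit (commits=2)
tx9be: all yes -> commit (commits=3)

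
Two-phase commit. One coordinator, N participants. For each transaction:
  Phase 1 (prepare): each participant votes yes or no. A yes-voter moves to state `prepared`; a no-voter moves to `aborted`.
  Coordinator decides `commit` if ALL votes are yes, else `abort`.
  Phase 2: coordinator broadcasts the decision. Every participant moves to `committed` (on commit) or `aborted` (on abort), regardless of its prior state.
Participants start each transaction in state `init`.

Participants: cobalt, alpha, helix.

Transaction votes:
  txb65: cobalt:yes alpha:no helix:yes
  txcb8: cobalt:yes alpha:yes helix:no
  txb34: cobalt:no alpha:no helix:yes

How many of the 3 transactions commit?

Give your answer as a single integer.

txb65: no from alpha -> abort (commits=0)
txcb8: no from helix -> abort (commits=0)
txb34: no from cobalt, alpha -> abort (commits=0)

Answer: 0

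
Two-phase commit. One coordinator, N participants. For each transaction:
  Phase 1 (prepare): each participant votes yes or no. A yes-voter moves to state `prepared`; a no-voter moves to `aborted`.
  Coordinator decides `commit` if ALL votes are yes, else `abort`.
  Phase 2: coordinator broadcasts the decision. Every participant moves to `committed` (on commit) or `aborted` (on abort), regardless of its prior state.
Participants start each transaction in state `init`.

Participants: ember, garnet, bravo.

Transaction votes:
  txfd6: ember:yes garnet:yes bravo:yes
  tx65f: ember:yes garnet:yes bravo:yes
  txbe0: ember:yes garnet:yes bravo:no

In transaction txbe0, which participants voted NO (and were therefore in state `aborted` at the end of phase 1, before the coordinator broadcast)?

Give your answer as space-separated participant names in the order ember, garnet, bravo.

Answer: bravo

Derivation:
Txn txbe0 phase 1: ember yes -> prepared; garnet yes -> prepared; bravo no -> aborted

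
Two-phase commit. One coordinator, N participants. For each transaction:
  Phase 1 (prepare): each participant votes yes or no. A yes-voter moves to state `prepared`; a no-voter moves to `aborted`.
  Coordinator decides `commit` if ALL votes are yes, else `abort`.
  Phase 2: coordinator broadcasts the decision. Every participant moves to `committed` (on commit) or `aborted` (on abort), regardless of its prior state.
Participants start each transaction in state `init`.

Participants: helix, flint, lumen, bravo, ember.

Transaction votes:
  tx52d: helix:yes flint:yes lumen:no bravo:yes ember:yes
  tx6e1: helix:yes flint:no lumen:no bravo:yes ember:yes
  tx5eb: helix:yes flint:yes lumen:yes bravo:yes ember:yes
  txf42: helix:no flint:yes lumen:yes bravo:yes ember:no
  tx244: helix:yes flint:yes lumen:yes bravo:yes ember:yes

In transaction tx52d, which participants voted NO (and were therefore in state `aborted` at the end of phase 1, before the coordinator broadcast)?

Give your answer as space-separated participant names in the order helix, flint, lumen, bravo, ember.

Txn tx52d phase 1: helix yes -> prepared; flint yes -> prepared; lumen no -> aborted; bravo yes -> prepared; ember yes -> prepared

Answer: lumen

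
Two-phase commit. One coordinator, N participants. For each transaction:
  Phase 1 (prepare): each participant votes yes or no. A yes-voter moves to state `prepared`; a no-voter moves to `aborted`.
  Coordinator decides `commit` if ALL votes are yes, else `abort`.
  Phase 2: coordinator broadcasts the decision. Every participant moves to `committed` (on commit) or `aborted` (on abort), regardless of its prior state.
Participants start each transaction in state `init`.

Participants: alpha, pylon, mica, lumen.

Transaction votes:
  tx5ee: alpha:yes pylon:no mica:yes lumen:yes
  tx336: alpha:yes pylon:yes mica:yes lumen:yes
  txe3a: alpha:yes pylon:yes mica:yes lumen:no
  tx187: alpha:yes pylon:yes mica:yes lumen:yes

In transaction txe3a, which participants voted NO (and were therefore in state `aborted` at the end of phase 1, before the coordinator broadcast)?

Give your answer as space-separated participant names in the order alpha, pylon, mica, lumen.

Txn txe3a phase 1: alpha yes -> prepared; pylon yes -> prepared; mica yes -> prepared; lumen no -> aborted

Answer: lumen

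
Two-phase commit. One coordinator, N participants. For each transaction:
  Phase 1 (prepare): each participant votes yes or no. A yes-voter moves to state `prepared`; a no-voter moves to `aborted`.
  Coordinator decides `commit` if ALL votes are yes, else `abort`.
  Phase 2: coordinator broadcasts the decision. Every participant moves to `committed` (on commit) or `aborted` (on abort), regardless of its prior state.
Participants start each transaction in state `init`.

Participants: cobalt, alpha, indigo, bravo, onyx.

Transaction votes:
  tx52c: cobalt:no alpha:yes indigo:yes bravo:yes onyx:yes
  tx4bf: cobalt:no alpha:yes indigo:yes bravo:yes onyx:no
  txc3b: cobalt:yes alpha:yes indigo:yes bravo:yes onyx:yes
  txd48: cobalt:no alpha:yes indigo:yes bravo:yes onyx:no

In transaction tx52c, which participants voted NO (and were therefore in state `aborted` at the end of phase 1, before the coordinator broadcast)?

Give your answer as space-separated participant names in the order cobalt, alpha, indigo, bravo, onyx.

Answer: cobalt

Derivation:
Txn tx52c phase 1: cobalt no -> aborted; alpha yes -> prepared; indigo yes -> prepared; bravo yes -> prepared; onyx yes -> prepared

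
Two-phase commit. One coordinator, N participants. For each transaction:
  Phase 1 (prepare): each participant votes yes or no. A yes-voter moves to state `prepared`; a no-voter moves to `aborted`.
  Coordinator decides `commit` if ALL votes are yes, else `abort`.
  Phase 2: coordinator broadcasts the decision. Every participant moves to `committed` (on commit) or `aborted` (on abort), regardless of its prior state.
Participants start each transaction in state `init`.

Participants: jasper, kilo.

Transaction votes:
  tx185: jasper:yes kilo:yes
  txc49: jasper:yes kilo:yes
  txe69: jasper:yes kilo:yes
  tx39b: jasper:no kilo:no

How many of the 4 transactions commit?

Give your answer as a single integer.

tx185: all yes -> commit (commits=1)
txc49: all yes -> commit (commits=2)
txe69: all yes -> commit (commits=3)
tx39b: no from jasper, kilo -> abort (commits=3)

Answer: 3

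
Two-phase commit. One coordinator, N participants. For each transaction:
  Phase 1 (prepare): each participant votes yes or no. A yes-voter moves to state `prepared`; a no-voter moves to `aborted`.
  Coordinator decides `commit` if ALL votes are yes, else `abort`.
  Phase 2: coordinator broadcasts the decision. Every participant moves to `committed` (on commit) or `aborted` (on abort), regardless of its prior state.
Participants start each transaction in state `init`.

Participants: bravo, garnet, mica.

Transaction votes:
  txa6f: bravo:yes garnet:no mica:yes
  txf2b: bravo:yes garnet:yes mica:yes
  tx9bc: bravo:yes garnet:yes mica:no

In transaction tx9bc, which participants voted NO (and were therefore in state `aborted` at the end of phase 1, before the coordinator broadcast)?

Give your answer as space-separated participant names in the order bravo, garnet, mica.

Txn tx9bc phase 1: bravo yes -> prepared; garnet yes -> prepared; mica no -> aborted

Answer: mica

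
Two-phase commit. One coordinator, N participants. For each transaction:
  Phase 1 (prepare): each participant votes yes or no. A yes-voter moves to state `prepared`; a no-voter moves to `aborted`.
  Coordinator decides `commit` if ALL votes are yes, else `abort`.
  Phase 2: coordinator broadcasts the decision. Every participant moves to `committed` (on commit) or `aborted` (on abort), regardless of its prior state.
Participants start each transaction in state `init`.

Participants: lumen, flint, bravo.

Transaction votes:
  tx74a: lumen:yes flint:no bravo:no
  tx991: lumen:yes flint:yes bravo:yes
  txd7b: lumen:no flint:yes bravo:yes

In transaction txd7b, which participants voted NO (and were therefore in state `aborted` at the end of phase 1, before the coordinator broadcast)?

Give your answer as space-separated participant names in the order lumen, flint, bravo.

Txn txd7b phase 1: lumen no -> aborted; flint yes -> prepared; bravo yes -> prepared

Answer: lumen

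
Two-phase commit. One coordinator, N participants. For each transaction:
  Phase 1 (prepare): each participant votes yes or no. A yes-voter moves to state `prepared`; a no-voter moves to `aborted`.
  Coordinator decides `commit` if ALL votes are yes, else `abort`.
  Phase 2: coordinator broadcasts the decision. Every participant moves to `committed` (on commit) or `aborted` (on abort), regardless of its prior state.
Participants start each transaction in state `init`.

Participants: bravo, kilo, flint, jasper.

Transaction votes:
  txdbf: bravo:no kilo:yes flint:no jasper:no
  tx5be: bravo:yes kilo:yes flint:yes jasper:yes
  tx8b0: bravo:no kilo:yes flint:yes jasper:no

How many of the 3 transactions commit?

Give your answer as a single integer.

txdbf: no from bravo, flint, jasper -> abort (commits=0)
tx5be: all yes -> commit (commits=1)
tx8b0: no from bravo, jasper -> abort (commits=1)

Answer: 1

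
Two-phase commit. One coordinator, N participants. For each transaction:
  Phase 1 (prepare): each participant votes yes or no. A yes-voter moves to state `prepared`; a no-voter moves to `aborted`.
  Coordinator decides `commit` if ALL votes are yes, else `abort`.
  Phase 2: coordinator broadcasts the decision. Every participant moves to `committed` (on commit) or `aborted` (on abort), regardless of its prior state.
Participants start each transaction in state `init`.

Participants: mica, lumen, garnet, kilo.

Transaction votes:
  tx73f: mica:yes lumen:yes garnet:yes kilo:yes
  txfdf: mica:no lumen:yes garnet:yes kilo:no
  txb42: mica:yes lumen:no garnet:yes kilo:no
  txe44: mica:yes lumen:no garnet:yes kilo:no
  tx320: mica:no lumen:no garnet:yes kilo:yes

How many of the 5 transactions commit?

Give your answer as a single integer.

tx73f: all yes -> commit (commits=1)
txfdf: no from mica, kilo -> abort (commits=1)
txb42: no from lumen, kilo -> abort (commits=1)
txe44: no from lumen, kilo -> abort (commits=1)
tx320: no from mica, lumen -> abort (commits=1)

Answer: 1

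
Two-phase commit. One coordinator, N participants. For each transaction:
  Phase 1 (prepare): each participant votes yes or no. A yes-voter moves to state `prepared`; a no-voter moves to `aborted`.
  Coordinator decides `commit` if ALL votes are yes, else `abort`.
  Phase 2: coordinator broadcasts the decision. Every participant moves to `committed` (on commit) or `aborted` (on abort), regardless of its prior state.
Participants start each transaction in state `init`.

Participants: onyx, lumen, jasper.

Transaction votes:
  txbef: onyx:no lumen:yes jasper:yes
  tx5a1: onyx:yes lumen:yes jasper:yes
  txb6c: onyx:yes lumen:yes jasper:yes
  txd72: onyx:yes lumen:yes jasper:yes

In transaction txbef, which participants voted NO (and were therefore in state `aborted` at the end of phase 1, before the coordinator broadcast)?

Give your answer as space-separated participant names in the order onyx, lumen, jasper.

Answer: onyx

Derivation:
Txn txbef phase 1: onyx no -> aborted; lumen yes -> prepared; jasper yes -> prepared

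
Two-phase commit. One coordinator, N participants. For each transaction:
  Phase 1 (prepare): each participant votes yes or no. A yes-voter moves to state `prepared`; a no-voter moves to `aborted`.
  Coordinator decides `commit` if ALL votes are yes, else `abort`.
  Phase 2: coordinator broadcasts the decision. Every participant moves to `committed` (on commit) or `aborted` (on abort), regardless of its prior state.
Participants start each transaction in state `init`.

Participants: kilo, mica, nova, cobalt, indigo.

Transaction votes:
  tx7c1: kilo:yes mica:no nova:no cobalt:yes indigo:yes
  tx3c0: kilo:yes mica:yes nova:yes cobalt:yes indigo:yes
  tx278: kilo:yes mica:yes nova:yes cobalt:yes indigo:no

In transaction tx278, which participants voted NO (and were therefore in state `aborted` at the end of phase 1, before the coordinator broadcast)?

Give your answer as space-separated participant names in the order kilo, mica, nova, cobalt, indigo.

Txn tx278 phase 1: kilo yes -> prepared; mica yes -> prepared; nova yes -> prepared; cobalt yes -> prepared; indigo no -> aborted

Answer: indigo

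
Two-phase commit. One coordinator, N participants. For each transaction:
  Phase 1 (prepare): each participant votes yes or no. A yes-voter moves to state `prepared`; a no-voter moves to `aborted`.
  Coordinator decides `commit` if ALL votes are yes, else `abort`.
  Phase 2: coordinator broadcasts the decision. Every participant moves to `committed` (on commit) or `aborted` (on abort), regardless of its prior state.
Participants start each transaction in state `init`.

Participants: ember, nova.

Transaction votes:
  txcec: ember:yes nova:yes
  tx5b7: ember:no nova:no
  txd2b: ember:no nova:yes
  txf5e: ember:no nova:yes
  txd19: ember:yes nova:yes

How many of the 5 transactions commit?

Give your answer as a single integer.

txcec: all yes -> commit (commits=1)
tx5b7: no from ember, nova -> abort (commits=1)
txd2b: no from ember -> abort (commits=1)
txf5e: no from ember -> abort (commits=1)
txd19: all yes -> commit (commits=2)

Answer: 2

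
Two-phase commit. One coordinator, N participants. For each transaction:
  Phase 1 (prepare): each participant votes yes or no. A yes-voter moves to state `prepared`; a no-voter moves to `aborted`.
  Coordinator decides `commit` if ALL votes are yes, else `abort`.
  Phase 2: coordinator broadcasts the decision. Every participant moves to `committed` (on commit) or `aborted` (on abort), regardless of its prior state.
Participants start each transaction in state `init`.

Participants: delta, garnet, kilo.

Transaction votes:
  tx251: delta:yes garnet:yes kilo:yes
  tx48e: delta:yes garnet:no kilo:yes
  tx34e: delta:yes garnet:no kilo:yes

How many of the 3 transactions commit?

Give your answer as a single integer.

Answer: 1

Derivation:
tx251: all yes -> commit (commits=1)
tx48e: no from garnet -> abort (commits=1)
tx34e: no from garnet -> abort (commits=1)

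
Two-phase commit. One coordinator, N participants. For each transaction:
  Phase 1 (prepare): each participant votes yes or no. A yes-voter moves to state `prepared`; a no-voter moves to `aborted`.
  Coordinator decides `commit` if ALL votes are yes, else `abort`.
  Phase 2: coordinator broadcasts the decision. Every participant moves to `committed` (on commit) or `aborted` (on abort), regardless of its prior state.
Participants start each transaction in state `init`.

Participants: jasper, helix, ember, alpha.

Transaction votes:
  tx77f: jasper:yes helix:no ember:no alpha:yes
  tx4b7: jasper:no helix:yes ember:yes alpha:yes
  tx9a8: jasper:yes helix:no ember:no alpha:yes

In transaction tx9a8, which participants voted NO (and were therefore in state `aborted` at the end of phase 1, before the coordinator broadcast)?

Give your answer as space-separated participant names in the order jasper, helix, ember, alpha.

Txn tx9a8 phase 1: jasper yes -> prepared; helix no -> aborted; ember no -> aborted; alpha yes -> prepared

Answer: helix ember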